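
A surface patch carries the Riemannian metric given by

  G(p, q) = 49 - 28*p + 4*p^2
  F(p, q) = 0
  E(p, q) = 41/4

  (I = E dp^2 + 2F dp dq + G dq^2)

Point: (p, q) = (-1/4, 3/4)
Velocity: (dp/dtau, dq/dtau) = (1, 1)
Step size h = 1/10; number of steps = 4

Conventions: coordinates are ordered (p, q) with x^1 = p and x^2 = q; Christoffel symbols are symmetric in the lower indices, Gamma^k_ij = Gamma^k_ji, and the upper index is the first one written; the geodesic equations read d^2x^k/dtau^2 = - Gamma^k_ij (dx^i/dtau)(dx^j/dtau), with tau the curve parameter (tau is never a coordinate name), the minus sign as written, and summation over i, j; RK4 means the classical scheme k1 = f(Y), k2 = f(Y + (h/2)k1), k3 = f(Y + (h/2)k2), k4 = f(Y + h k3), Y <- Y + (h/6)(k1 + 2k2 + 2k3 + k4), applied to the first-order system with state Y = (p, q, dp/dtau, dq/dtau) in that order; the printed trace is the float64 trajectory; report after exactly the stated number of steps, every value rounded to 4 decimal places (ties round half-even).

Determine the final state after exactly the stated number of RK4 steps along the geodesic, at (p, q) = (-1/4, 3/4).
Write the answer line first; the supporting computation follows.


Answer: p = 0.0214, q = 1.1866, dp/dtau = 0.3320, dq/dtau = 1.1621

f(Y) = (dp/dtau, dq/dtau, -Gamma^p_ij Y'^i Y'^j, -Gamma^q_ij Y'^i Y'^j) with the Gammas evaluated at the stage position; h = 0.100000; intermediate values shown to 6 dp
step 0: p = -0.2500, q = 0.7500, dp/dtau = 1.0000, dq/dtau = 1.0000
step 1:
  k1: at (p, q) = (-0.250000, 0.750000), (dp/dtau, dq/dtau) = (1.000000, 1.000000); Gamma_ppp = 0.000000, Gamma_ppq = 0.000000, Gamma_pqq = 1.463415, Gamma_qpp = 0.000000, Gamma_qpq = -0.266667, Gamma_qqq = 0.000000; k1 = (1.000000, 1.000000, -1.463415, 0.533333)
  k2: at (p, q) = (-0.200000, 0.800000), (dp/dtau, dq/dtau) = (0.926829, 1.026667); Gamma_ppp = 0.000000, Gamma_ppq = 0.000000, Gamma_pqq = 1.443902, Gamma_qpp = 0.000000, Gamma_qpq = -0.270270, Gamma_qqq = 0.000000; k2 = (0.926829, 1.026667, -1.521937, 0.514348)
  k3: at (p, q) = (-0.203659, 0.801333), (dp/dtau, dq/dtau) = (0.923903, 1.025717); Gamma_ppp = 0.000000, Gamma_ppq = 0.000000, Gamma_pqq = 1.445330, Gamma_qpp = 0.000000, Gamma_qpq = -0.270003, Gamma_qqq = 0.000000; k3 = (0.923903, 1.025717, -1.520626, 0.511745)
  k4: at (p, q) = (-0.157610, 0.852572), (dp/dtau, dq/dtau) = (0.847937, 1.051174); Gamma_ppp = 0.000000, Gamma_ppq = 0.000000, Gamma_pqq = 1.427360, Gamma_qpp = 0.000000, Gamma_qpq = -0.273403, Gamma_qqq = 0.000000; k4 = (0.847937, 1.051174, -1.577187, 0.487384)
  Y <- Y + (h/6)(k1 + 2k2 + 2k3 + k4): p = -0.1575, q = 0.8526, dp/dtau = 0.8479, dq/dtau = 1.0512
step 2:
  k1: at (p, q) = (-0.157510, 0.852599), (dp/dtau, dq/dtau) = (0.847905, 1.051215); Gamma_ppp = 0.000000, Gamma_ppq = 0.000000, Gamma_pqq = 1.427321, Gamma_qpp = 0.000000, Gamma_qpq = -0.273410, Gamma_qqq = 0.000000; k1 = (0.847905, 1.051215, -1.577265, 0.487397)
  k2: at (p, q) = (-0.115115, 0.905160), (dp/dtau, dq/dtau) = (0.769041, 1.075585); Gamma_ppp = 0.000000, Gamma_ppq = 0.000000, Gamma_pqq = 1.410776, Gamma_qpp = 0.000000, Gamma_qpq = -0.276616, Gamma_qqq = 0.000000; k2 = (0.769041, 1.075585, -1.632103, 0.457617)
  k3: at (p, q) = (-0.119058, 0.906378), (dp/dtau, dq/dtau) = (0.766299, 1.074096); Gamma_ppp = 0.000000, Gamma_ppq = 0.000000, Gamma_pqq = 1.412315, Gamma_qpp = 0.000000, Gamma_qpq = -0.276315, Gamma_qqq = 0.000000; k3 = (0.766299, 1.074096, -1.629363, 0.454858)
  k4: at (p, q) = (-0.080880, 0.960009), (dp/dtau, dq/dtau) = (0.684968, 1.096701); Gamma_ppp = 0.000000, Gamma_ppq = 0.000000, Gamma_pqq = 1.397417, Gamma_qpp = 0.000000, Gamma_qpq = -0.279261, Gamma_qqq = 0.000000; k4 = (0.684968, 1.096701, -1.680747, 0.419565)
  Y <- Y + (h/6)(k1 + 2k2 + 2k3 + k4): p = -0.0808, q = 0.9601, dp/dtau = 0.6849, dq/dtau = 1.0967
step 3:
  k1: at (p, q) = (-0.080784, 0.960054), (dp/dtau, dq/dtau) = (0.684889, 1.096747); Gamma_ppp = 0.000000, Gamma_ppq = 0.000000, Gamma_pqq = 1.397379, Gamma_qpp = 0.000000, Gamma_qpq = -0.279268, Gamma_qqq = 0.000000; k1 = (0.684889, 1.096747, -1.680843, 0.419545)
  k2: at (p, q) = (-0.046540, 1.014891), (dp/dtau, dq/dtau) = (0.600847, 1.117724); Gamma_ppp = 0.000000, Gamma_ppq = 0.000000, Gamma_pqq = 1.384015, Gamma_qpp = 0.000000, Gamma_qpq = -0.281965, Gamma_qqq = 0.000000; k2 = (0.600847, 1.117724, -1.729061, 0.378725)
  k3: at (p, q) = (-0.050742, 1.015940), (dp/dtau, dq/dtau) = (0.598436, 1.115683); Gamma_ppp = 0.000000, Gamma_ppq = 0.000000, Gamma_pqq = 1.385655, Gamma_qpp = 0.000000, Gamma_qpq = -0.281631, Gamma_qqq = 0.000000; k3 = (0.598436, 1.115683, -1.724793, 0.376071)
  k4: at (p, q) = (-0.020940, 1.071622), (dp/dtau, dq/dtau) = (0.512409, 1.134354); Gamma_ppp = 0.000000, Gamma_ppq = 0.000000, Gamma_pqq = 1.374026, Gamma_qpp = 0.000000, Gamma_qpq = -0.284015, Gamma_qqq = 0.000000; k4 = (0.512409, 1.134354, -1.768040, 0.330170)
  Y <- Y + (h/6)(k1 + 2k2 + 2k3 + k4): p = -0.0209, q = 1.0717, dp/dtau = 0.5123, dq/dtau = 1.1344
step 4:
  k1: at (p, q) = (-0.020853, 1.071686), (dp/dtau, dq/dtau) = (0.512279, 1.134402); Gamma_ppp = 0.000000, Gamma_ppq = 0.000000, Gamma_pqq = 1.373991, Gamma_qpp = 0.000000, Gamma_qpq = -0.284022, Gamma_qqq = 0.000000; k1 = (0.512279, 1.134402, -1.768145, 0.330108)
  k2: at (p, q) = (0.004761, 1.128406), (dp/dtau, dq/dtau) = (0.423872, 1.150907); Gamma_ppp = 0.000000, Gamma_ppq = 0.000000, Gamma_pqq = 1.363996, Gamma_qpp = 0.000000, Gamma_qpq = -0.286103, Gamma_qqq = 0.000000; k2 = (0.423872, 1.150907, -1.806732, 0.279144)
  k3: at (p, q) = (0.000341, 1.129231), (dp/dtau, dq/dtau) = (0.421942, 1.148359); Gamma_ppp = 0.000000, Gamma_ppq = 0.000000, Gamma_pqq = 1.365721, Gamma_qpp = 0.000000, Gamma_qpq = -0.285742, Gamma_qqq = 0.000000; k3 = (0.421942, 1.148359, -1.801015, 0.276908)
  k4: at (p, q) = (0.021341, 1.186522), (dp/dtau, dq/dtau) = (0.332177, 1.162093); Gamma_ppp = 0.000000, Gamma_ppq = 0.000000, Gamma_pqq = 1.357525, Gamma_qpp = 0.000000, Gamma_qpq = -0.287467, Gamma_qqq = 0.000000; k4 = (0.332177, 1.162093, -1.833283, 0.221937)
  Y <- Y + (h/6)(k1 + 2k2 + 2k3 + k4): p = 0.0214, q = 1.1866, dp/dtau = 0.3320, dq/dtau = 1.1621


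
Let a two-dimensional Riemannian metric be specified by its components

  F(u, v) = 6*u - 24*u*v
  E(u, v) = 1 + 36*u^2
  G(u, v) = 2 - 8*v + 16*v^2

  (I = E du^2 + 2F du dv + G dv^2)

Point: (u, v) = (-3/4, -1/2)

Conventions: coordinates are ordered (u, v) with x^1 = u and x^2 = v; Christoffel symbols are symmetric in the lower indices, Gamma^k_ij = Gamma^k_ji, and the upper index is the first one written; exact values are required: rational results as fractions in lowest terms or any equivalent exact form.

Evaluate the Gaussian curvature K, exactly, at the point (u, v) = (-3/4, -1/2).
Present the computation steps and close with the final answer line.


E = 85/4, F = -27/2, G = 10, EG - F^2 = 121/4 at the point
E_u = -54, E_v = 0, F_u = 18, F_v = 18, G_u = 0, G_v = -24
E_vv = 0, F_uv = -24, G_uu = 0
By Brioschi, K is (det M1 - det M2) divided by (EG - F^2) squared.
M1 = [[-E_vv/2 + F_uv - G_uu/2, E_u/2, F_u - E_v/2], [F_v - G_u/2, E, F], [G_v/2, F, G]] = [[-24, -27, 18], [18, 85/4, -27/2], [-12, -27/2, 10]]; det M1 = -24
M2 = [[0, E_v/2, G_u/2], [E_v/2, E, F], [G_u/2, F, G]] = [[0, 0, 0], [0, 85/4, -27/2], [0, -27/2, 10]]; det M2 = 0
det M1 - det M2 = -24; K = -24 / (121/4)^2 = -384/14641

Answer: K = -384/14641


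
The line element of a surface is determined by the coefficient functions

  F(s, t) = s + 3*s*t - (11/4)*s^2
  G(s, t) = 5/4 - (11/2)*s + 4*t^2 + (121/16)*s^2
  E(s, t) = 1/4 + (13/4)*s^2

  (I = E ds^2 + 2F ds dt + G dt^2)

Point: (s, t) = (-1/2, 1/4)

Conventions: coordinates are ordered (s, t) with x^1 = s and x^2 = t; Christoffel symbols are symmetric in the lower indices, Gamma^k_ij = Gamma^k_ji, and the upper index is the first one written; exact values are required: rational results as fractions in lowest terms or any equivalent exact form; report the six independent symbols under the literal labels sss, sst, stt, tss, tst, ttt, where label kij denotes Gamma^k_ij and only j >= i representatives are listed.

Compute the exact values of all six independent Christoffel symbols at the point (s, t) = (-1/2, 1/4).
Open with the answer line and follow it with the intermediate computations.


Answer: Gamma_sss = -3018/4181, Gamma_sst = -10450/4181, Gamma_stt = 66473/8362, Gamma_tss = 2296/4181, Gamma_tst = -7106/4181, Gamma_ttt = 9138/4181

E = 17/16, F = -25/16, G = 393/64 at the point
E_s = -13/4, E_t = 0, F_s = 9/2, F_t = -3/2, G_s = -209/16, G_t = 2
EG - F^2 = 4181/1024;  g^inv = (1024/4181) * [[393/64, 25/16], [25/16, 17/16]]
first-kind symbols [ij,l] = (1/2)(d_i g_jl + d_j g_il - d_l g_ij): [ss,s] = E_s/2 = -13/8, [ss,t] = F_s - E_t/2 = 9/2, [st,s] = E_t/2 = 0, [st,t] = G_s/2 = -209/32, [tt,s] = F_t - G_s/2 = 161/32, [tt,t] = G_t/2 = 1
Gamma^s_ij = (G*[ij,s] - F*[ij,t])/(EG - F^2), Gamma^t_ij = (E*[ij,t] - F*[ij,s])/(EG - F^2)


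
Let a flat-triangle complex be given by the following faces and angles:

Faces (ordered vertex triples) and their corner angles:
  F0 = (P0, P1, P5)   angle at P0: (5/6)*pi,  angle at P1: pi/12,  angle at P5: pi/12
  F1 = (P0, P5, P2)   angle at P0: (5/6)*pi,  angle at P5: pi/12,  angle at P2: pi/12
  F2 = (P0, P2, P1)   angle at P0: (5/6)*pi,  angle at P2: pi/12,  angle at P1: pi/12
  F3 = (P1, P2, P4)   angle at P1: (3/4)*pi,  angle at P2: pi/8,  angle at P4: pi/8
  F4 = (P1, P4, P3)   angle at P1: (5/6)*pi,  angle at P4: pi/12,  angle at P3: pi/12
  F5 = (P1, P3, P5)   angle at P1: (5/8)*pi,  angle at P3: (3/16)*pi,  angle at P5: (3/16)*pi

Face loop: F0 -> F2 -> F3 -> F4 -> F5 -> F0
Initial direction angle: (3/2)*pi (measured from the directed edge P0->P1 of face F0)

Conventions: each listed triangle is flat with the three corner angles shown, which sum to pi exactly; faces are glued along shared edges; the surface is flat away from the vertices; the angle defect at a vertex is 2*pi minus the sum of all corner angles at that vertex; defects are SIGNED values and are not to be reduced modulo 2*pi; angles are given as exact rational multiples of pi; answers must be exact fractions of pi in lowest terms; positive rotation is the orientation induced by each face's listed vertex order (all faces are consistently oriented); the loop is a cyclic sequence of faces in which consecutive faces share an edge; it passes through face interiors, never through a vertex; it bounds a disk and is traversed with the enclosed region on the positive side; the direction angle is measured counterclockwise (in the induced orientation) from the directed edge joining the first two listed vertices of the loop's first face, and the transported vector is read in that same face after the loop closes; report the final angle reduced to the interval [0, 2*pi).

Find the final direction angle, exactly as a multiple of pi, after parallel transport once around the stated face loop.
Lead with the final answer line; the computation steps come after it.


Answer: final direction angle = (9/8)*pi

enclosed vertex P1: corner angles sum to (19/8)*pi, defect = 2*pi - (19/8)*pi = (-3/8)*pi
final direction = starting direction + enclosed defect total, reduced mod 2*pi (induced orientation)
final angle = (3/2)*pi - (3/8)*pi = (9/8)*pi (mod 2*pi)


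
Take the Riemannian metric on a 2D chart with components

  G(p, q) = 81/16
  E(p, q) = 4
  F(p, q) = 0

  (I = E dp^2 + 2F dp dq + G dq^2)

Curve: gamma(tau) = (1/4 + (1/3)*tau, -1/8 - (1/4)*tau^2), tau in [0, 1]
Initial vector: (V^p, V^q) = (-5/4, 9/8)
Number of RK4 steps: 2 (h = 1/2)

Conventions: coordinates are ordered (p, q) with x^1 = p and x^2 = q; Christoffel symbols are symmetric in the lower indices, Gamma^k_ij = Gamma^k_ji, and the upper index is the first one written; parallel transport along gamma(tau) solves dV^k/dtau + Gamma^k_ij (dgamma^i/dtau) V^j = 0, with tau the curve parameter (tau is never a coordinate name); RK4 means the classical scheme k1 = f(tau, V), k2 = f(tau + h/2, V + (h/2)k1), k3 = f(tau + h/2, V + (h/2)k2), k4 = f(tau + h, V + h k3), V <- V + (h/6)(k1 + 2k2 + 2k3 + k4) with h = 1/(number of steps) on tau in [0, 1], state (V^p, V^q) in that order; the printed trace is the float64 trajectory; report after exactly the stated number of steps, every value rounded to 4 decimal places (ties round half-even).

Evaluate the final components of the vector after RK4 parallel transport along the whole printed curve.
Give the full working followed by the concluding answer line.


gamma'(tau) = (1/3, -(1/2)*tau); f(tau, V)^k = -Gamma^k_ij(gamma(tau)) gamma'^i(tau) V^j; h = 1/2; intermediate values shown to 6 dp
curve data and Christoffel symbols at the stage parameters:
  tau = 0.000000: gamma = (0.250000, -0.125000), gamma' = (0.333333, 0.000000); Gamma_ppp = 0.000000, Gamma_ppq = 0.000000, Gamma_pqq = 0.000000, Gamma_qpp = 0.000000, Gamma_qpq = 0.000000, Gamma_qqq = 0.000000
  tau = 0.250000: gamma = (0.333333, -0.140625), gamma' = (0.333333, -0.125000); Gamma_ppp = 0.000000, Gamma_ppq = 0.000000, Gamma_pqq = 0.000000, Gamma_qpp = 0.000000, Gamma_qpq = 0.000000, Gamma_qqq = 0.000000
  tau = 0.500000: gamma = (0.416667, -0.187500), gamma' = (0.333333, -0.250000); Gamma_ppp = 0.000000, Gamma_ppq = 0.000000, Gamma_pqq = 0.000000, Gamma_qpp = 0.000000, Gamma_qpq = 0.000000, Gamma_qqq = 0.000000
  tau = 0.750000: gamma = (0.500000, -0.265625), gamma' = (0.333333, -0.375000); Gamma_ppp = 0.000000, Gamma_ppq = 0.000000, Gamma_pqq = 0.000000, Gamma_qpp = 0.000000, Gamma_qpq = 0.000000, Gamma_qqq = 0.000000
  tau = 1.000000: gamma = (0.583333, -0.375000), gamma' = (0.333333, -0.500000); Gamma_ppp = 0.000000, Gamma_ppq = 0.000000, Gamma_pqq = 0.000000, Gamma_qpp = 0.000000, Gamma_qpq = 0.000000, Gamma_qqq = 0.000000
step 0: V^p = -1.2500, V^q = 1.1250
step 1: k1 = (0.000000, 0.000000), k2 = (0.000000, 0.000000), k3 = (0.000000, 0.000000), k4 = (0.000000, 0.000000); V <- V + (h/6)(k1 + 2k2 + 2k3 + k4): V^p = -1.2500, V^q = 1.1250
step 2: k1 = (0.000000, 0.000000), k2 = (0.000000, 0.000000), k3 = (0.000000, 0.000000), k4 = (0.000000, 0.000000); V <- V + (h/6)(k1 + 2k2 + 2k3 + k4): V^p = -1.2500, V^q = 1.1250

Answer: V^p = -1.2500, V^q = 1.1250


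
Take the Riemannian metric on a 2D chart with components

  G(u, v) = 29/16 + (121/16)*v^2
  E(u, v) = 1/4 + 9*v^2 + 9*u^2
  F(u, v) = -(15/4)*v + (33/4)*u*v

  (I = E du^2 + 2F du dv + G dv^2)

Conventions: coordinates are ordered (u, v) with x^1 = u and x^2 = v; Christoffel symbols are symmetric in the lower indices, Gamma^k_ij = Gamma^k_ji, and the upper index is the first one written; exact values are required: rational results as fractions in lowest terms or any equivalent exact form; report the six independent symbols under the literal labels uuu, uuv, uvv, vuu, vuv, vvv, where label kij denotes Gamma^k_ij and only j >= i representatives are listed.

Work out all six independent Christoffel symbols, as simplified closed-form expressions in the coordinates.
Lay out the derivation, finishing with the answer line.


E = 1/4 + 9*v^2 + 9*u^2; F = -(15/4)*v + (33/4)*u*v; G = 29/16 + (121/16)*v^2
Gamma^k_ij = (1/2) g^{kl} (d_i g_jl + d_j g_il - d_l g_ij), with g^inv = (1/(EG-F^2)) [[G, -F], [-F, E]]
first partials: E_u = 18*u, E_v = 18*v, F_u = (33/4)*v, F_v = -15/4 + (33/4)*u, G_u = 0, G_v = (121/8)*v
D = EG - F^2 = 29/64 + (265/64)*v^2 + (261/16)*u^2 + (495/8)*u*v^2 + (1089/16)*v^4
expanded: Gamma^u_uu = (G E_u - 2F F_u + F E_v)/(2D), Gamma^u_uv = (G E_v - F G_u)/(2D), Gamma^u_vv = (2G F_v - G G_u - F G_v)/(2D), Gamma^v_uu = (2E F_u - E E_v - F E_u)/(2D), Gamma^v_uv = (E G_u - F E_v)/(2D), Gamma^v_vv = (E G_v - 2F F_v + F G_u)/(2D); substitute and cancel common factors

Answer: Gamma_uuu = (4752*u*v^2 + 1044*u - 180*v^2)/(1044*u^2 + 3960*u*v^2 + 4356*v^4 + 265*v^2 + 29), Gamma_uuv = (4356*v^3 + 1044*v)/(1044*u^2 + 3960*u*v^2 + 4356*v^4 + 265*v^2 + 29), Gamma_uvv = (957*u - 435)/(1044*u^2 + 3960*u*v^2 + 4356*v^4 + 265*v^2 + 29), Gamma_vuu = (-5184*u^2*v + 2160*u*v - 432*v^3 - 12*v)/(1044*u^2 + 3960*u*v^2 + 4356*v^4 + 265*v^2 + 29), Gamma_vuv = (-4752*u*v^2 + 2160*v^2)/(1044*u^2 + 3960*u*v^2 + 4356*v^4 + 265*v^2 + 29), Gamma_vvv = (3960*u*v + 4356*v^3 - 779*v)/(1044*u^2 + 3960*u*v^2 + 4356*v^4 + 265*v^2 + 29)


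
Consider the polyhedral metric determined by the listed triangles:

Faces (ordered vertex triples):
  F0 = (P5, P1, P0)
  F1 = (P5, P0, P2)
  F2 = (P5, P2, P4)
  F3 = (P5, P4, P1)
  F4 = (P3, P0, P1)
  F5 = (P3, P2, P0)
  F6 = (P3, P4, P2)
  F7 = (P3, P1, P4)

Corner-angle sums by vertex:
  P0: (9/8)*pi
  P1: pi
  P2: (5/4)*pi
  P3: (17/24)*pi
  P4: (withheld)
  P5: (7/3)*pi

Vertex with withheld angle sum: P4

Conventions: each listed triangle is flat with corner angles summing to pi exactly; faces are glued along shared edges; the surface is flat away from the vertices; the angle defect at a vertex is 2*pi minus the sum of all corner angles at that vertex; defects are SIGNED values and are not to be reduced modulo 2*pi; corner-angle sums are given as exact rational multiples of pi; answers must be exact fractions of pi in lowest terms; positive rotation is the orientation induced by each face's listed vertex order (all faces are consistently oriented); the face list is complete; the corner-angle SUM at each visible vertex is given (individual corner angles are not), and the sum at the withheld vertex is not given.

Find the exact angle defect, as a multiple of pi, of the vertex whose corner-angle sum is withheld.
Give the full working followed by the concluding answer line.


V = 6, E = 12, F = 8; chi = V - E + F = 2
Gauss-Bonnet: total defect = 2*pi*chi = 4*pi; visible defects sum to (43/12)*pi

Answer: defect(P4) = (5/12)*pi


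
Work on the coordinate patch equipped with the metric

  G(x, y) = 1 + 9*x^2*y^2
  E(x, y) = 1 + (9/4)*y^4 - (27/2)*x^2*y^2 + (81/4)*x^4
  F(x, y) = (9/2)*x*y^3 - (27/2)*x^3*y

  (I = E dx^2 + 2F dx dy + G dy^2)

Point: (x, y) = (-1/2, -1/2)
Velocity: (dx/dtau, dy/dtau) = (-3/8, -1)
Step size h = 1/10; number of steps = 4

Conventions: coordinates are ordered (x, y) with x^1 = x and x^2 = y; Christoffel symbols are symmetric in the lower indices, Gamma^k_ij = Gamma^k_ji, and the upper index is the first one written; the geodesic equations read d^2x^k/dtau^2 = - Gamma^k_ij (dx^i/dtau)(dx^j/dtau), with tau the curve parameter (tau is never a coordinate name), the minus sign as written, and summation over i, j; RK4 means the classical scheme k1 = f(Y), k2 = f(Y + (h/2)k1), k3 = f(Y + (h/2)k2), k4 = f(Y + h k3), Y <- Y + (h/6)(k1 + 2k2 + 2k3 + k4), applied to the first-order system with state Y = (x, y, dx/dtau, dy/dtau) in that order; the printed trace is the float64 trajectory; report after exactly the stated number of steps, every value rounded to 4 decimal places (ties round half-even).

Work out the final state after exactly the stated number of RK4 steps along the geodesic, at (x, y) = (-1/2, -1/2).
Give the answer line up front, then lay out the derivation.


Answer: x = -0.6939, y = -0.8453, dx/dtau = -0.5649, dy/dtau = -0.7468

f(Y) = (dx/dtau, dy/dtau, -Gamma^x_ij Y'^i Y'^j, -Gamma^y_ij Y'^i Y'^j) with the Gammas evaluated at the stage position; h = 0.100000; intermediate values shown to 6 dp
step 0: x = -0.5000, y = -0.5000, dx/dtau = -0.3750, dy/dtau = -1.0000
step 1:
  k1: at (x, y) = (-0.500000, -0.500000), (dx/dtau, dy/dtau) = (-0.375000, -1.000000); Gamma_xxx = -1.588235, Gamma_xxy = 0.529412, Gamma_xyy = 0.529412, Gamma_yxx = 1.588235, Gamma_yxy = -0.529412, Gamma_yyy = -0.529412; k1 = (-0.375000, -1.000000, -0.703125, 0.703125)
  k2: at (x, y) = (-0.518750, -0.550000), (dx/dtau, dy/dtau) = (-0.410156, -0.964844); Gamma_xxx = -1.533054, Gamma_xxy = 0.541802, Gamma_xyy = 0.511018, Gamma_yxx = 1.732946, Gamma_yxy = -0.612447, Gamma_yyy = -0.577649; k2 = (-0.410156, -0.964844, -0.646638, 0.730952)
  k3: at (x, y) = (-0.520508, -0.548242), (dx/dtau, dy/dtau) = (-0.407332, -0.963452); Gamma_xxx = -1.549260, Gamma_xxy = 0.543936, Gamma_xyy = 0.516420, Gamma_yxx = 1.726240, Gamma_yxy = -0.606073, Gamma_yyy = -0.575413; k3 = (-0.407332, -0.963452, -0.649240, 0.723406)
  k4: at (x, y) = (-0.540733, -0.596345), (dx/dtau, dy/dtau) = (-0.439924, -0.927659); Gamma_xxx = -1.494287, Gamma_xxy = 0.549323, Gamma_xyy = 0.498096, Gamma_yxx = 1.847775, Gamma_yxy = -0.679270, Gamma_yyy = -0.615925; k4 = (-0.439924, -0.927659, -0.587800, 0.726850)
  Y <- Y + (h/6)(k1 + 2k2 + 2k3 + k4): x = -0.5408, y = -0.5964, dx/dtau = -0.4397, dy/dtau = -0.9277
step 2:
  k1: at (x, y) = (-0.540832, -0.596404), (dx/dtau, dy/dtau) = (-0.439711, -0.927688); Gamma_xxx = -1.494621, Gamma_xxy = 0.549400, Gamma_xyy = 0.498207, Gamma_yxx = 1.847825, Gamma_yxy = -0.679232, Gamma_yyy = -0.615942; k1 = (-0.439711, -0.927688, -0.587998, 0.726952)
  k2: at (x, y) = (-0.562817, -0.642789), (dx/dtau, dy/dtau) = (-0.469111, -0.891341); Gamma_xxx = -1.443571, Gamma_xxy = 0.549563, Gamma_xyy = 0.481190, Gamma_yxx = 1.944636, Gamma_yxy = -0.740317, Gamma_yyy = -0.648212; k2 = (-0.469111, -0.891341, -0.524207, 0.706160)
  k3: at (x, y) = (-0.564287, -0.640971), (dx/dtau, dy/dtau) = (-0.465922, -0.892381); Gamma_xxx = -1.458126, Gamma_xxy = 0.552093, Gamma_xyy = 0.486042, Gamma_yxx = 1.937460, Gamma_yxy = -0.733584, Gamma_yyy = -0.645820; k3 = (-0.465922, -0.892381, -0.529619, 0.703723)
  k4: at (x, y) = (-0.587424, -0.685642), (dx/dtau, dy/dtau) = (-0.492673, -0.857316); Gamma_xxx = -1.409907, Gamma_xxy = 0.548549, Gamma_xyy = 0.469969, Gamma_yxx = 2.009778, Gamma_yxy = -0.781939, Gamma_yyy = -0.669926; k4 = (-0.492673, -0.857316, -0.466589, 0.665108)
  Y <- Y + (h/6)(k1 + 2k2 + 2k3 + k4): x = -0.5875, y = -0.6856, dx/dtau = -0.4924, dy/dtau = -0.8575
step 3:
  k1: at (x, y) = (-0.587539, -0.685612), (dx/dtau, dy/dtau) = (-0.492415, -0.857491); Gamma_xxx = -1.410600, Gamma_xxy = 0.548686, Gamma_xyy = 0.470200, Gamma_yxx = 2.009476, Gamma_yxy = -0.781633, Gamma_yyy = -0.669825; k1 = (-0.492415, -0.857491, -0.467058, 0.665350)
  k2: at (x, y) = (-0.612160, -0.728486), (dx/dtau, dy/dtau) = (-0.515768, -0.824224); Gamma_xxx = -1.369171, Gamma_xxy = 0.543117, Gamma_xyy = 0.456390, Gamma_yxx = 2.057470, Gamma_yxy = -0.816147, Gamma_yyy = -0.685823; k2 = (-0.515768, -0.824224, -0.407591, 0.612491)
  k3: at (x, y) = (-0.613328, -0.726823), (dx/dtau, dy/dtau) = (-0.512795, -0.826867); Gamma_xxx = -1.380874, Gamma_xxy = 0.545467, Gamma_xyy = 0.460291, Gamma_yxx = 2.051065, Gamma_yxy = -0.810204, Gamma_yyy = -0.683688; k3 = (-0.512795, -0.826867, -0.414163, 0.615173)
  k4: at (x, y) = (-0.638819, -0.768298), (dx/dtau, dy/dtau) = (-0.533832, -0.795974); Gamma_xxx = -1.342597, Gamma_xxy = 0.538241, Gamma_xyy = 0.447532, Gamma_yxx = 2.078757, Gamma_yxy = -0.833364, Gamma_yyy = -0.692919; k4 = (-0.533832, -0.795974, -0.358351, 0.554839)
  Y <- Y + (h/6)(k1 + 2k2 + 2k3 + k4): x = -0.6389, y = -0.7682, dx/dtau = -0.5336, dy/dtau = -0.7962
step 4:
  k1: at (x, y) = (-0.638929, -0.768206), (dx/dtau, dy/dtau) = (-0.533564, -0.796233); Gamma_xxx = -1.343418, Gamma_xxy = 0.538412, Gamma_xyy = 0.447806, Gamma_yxx = 2.078286, Gamma_yxy = -0.832931, Gamma_yyy = -0.692762; k1 = (-0.533564, -0.796233, -0.358924, 0.555261)
  k2: at (x, y) = (-0.665607, -0.808017), (dx/dtau, dy/dtau) = (-0.551510, -0.768470); Gamma_xxx = -1.311756, Gamma_xxy = 0.530805, Gamma_xyy = 0.437252, Gamma_yxx = 2.086617, Gamma_yxy = -0.844354, Gamma_yyy = -0.695539; k2 = (-0.551510, -0.768470, -0.309159, 0.491781)
  k3: at (x, y) = (-0.666504, -0.806629), (dx/dtau, dy/dtau) = (-0.549022, -0.771644); Gamma_xxx = -1.320320, Gamma_xxy = 0.532634, Gamma_xyy = 0.440107, Gamma_yxx = 2.081521, Gamma_yxy = -0.839712, Gamma_yyy = -0.693840; k3 = (-0.549022, -0.771644, -0.315377, 0.497201)
  k4: at (x, y) = (-0.693831, -0.845370), (dx/dtau, dy/dtau) = (-0.565102, -0.746513); Gamma_xxx = -1.290838, Gamma_xxy = 0.524257, Gamma_xyy = 0.430279, Gamma_yxx = 2.075608, Gamma_yxy = -0.842980, Gamma_yyy = -0.691869; k4 = (-0.565102, -0.746513, -0.269892, 0.433973)
  Y <- Y + (h/6)(k1 + 2k2 + 2k3 + k4): x = -0.6939, y = -0.8453, dx/dtau = -0.5649, dy/dtau = -0.7468


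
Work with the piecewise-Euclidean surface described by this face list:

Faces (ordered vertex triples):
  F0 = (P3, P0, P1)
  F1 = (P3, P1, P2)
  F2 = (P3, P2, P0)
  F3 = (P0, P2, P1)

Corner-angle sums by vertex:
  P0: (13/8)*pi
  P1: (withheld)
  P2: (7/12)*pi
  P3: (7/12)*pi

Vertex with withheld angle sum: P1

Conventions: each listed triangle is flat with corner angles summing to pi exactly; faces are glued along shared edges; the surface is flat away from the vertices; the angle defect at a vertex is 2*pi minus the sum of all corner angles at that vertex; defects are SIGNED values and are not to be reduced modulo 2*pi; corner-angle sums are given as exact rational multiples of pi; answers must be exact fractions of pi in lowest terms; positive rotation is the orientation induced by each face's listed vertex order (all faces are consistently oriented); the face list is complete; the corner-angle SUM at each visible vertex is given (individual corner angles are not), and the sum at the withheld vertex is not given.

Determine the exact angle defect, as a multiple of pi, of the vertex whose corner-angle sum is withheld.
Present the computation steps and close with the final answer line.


V = 4, E = 6, F = 4; chi = V - E + F = 2
Gauss-Bonnet: total defect = 2*pi*chi = 4*pi; visible defects sum to (77/24)*pi

Answer: defect(P1) = (19/24)*pi


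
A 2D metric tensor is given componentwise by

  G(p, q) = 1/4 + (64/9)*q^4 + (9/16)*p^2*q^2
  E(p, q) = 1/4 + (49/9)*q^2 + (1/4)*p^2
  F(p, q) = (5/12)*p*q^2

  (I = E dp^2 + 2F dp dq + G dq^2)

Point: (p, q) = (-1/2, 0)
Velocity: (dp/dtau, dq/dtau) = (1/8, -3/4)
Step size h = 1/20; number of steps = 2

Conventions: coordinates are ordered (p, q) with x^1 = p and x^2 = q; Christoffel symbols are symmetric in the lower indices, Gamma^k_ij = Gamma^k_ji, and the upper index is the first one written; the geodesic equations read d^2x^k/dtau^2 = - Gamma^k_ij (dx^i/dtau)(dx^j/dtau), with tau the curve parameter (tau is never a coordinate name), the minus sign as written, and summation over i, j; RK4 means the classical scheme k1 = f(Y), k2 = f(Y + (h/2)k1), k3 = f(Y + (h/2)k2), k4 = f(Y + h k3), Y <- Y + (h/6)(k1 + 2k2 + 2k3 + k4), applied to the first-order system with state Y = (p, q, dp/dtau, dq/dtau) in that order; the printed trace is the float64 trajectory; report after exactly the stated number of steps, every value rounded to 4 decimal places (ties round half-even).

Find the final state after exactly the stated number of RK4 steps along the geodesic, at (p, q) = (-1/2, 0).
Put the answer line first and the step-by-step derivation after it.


Answer: p = -0.4879, q = -0.0750, dp/dtau = 0.1117, dq/dtau = -0.7497

f(Y) = (dp/dtau, dq/dtau, -Gamma^p_ij Y'^i Y'^j, -Gamma^q_ij Y'^i Y'^j) with the Gammas evaluated at the stage position; h = 0.050000; intermediate values shown to 6 dp
step 0: p = -0.5000, q = 0.0000, dp/dtau = 0.1250, dq/dtau = -0.7500
step 1:
  k1: at (p, q) = (-0.500000, 0.000000), (dp/dtau, dq/dtau) = (0.125000, -0.750000); Gamma_ppp = -0.400000, Gamma_ppq = 0.000000, Gamma_pqq = 0.000000, Gamma_qpp = 0.000000, Gamma_qpq = 0.000000, Gamma_qqq = 0.000000; k1 = (0.125000, -0.750000, 0.006250, 0.000000)
  k2: at (p, q) = (-0.496875, -0.018750), (dp/dtau, dq/dtau) = (0.125156, -0.750000); Gamma_ppp = -0.395966, Gamma_ppq = -0.325484, Gamma_pqq = 0.025065, Gamma_qpp = 0.408723, Gamma_qpq = -0.000488, Gamma_qqq = -0.010781; k2 = (0.125156, -0.750000, -0.069001, -0.000430)
  k3: at (p, q) = (-0.496871, -0.018750), (dp/dtau, dq/dtau) = (0.123275, -0.750011); Gamma_ppp = -0.395964, Gamma_ppq = -0.325485, Gamma_pqq = 0.025064, Gamma_qpp = 0.408723, Gamma_qpq = -0.000488, Gamma_qqq = -0.010781; k3 = (0.123275, -0.750011, -0.068269, -0.000237)
  k4: at (p, q) = (-0.493836, -0.037501), (dp/dtau, dq/dtau) = (0.121587, -0.750012); Gamma_ppp = -0.386732, Gamma_ppq = -0.640785, Gamma_pqq = 0.049640, Gamma_qpp = 0.817897, Gamma_qpq = -0.002302, Gamma_qqq = -0.023500; k4 = (0.121587, -0.750012, -0.139074, 0.000708)
  Y <- Y + (h/6)(k1 + 2k2 + 2k3 + k4): p = -0.4938, q = -0.0375, dp/dtau = 0.1216, dq/dtau = -0.7500
step 2:
  k1: at (p, q) = (-0.493805, -0.037500), (dp/dtau, dq/dtau) = (0.121605, -0.750005); Gamma_ppp = -0.386717, Gamma_ppq = -0.640797, Gamma_pqq = 0.049637, Gamma_qpp = 0.817892, Gamma_qpq = -0.002302, Gamma_qqq = -0.023498; k1 = (0.121605, -0.750005, -0.139090, 0.000703)
  k2: at (p, q) = (-0.490764, -0.056250), (dp/dtau, dq/dtau) = (0.118128, -0.749988); Gamma_ppp = -0.372275, Gamma_ppq = -0.935306, Gamma_pqq = 0.072844, Gamma_qpp = 1.226866, Gamma_qpq = -0.005903, Gamma_qqq = -0.040339; k2 = (0.118128, -0.749988, -0.201505, 0.004524)
  k3: at (p, q) = (-0.490851, -0.056250), (dp/dtau, dq/dtau) = (0.116568, -0.749892); Gamma_ppp = -0.372317, Gamma_ppq = -0.935239, Gamma_pqq = 0.072852, Gamma_qpp = 1.226855, Gamma_qpq = -0.005903, Gamma_qqq = -0.040349; k3 = (0.116568, -0.749892, -0.199413, 0.004987)
  k4: at (p, q) = (-0.487976, -0.074995), (dp/dtau, dq/dtau) = (0.111635, -0.749756); Gamma_ppp = -0.353152, Gamma_ppq = -1.200404, Gamma_pqq = 0.093981, Gamma_qpp = 1.634584, Gamma_qpq = -0.011620, Gamma_qqq = -0.063497; k4 = (0.111635, -0.749756, -0.249373, 0.013378)
  Y <- Y + (h/6)(k1 + 2k2 + 2k3 + k4): p = -0.4879, q = -0.0750, dp/dtau = 0.1117, dq/dtau = -0.7497


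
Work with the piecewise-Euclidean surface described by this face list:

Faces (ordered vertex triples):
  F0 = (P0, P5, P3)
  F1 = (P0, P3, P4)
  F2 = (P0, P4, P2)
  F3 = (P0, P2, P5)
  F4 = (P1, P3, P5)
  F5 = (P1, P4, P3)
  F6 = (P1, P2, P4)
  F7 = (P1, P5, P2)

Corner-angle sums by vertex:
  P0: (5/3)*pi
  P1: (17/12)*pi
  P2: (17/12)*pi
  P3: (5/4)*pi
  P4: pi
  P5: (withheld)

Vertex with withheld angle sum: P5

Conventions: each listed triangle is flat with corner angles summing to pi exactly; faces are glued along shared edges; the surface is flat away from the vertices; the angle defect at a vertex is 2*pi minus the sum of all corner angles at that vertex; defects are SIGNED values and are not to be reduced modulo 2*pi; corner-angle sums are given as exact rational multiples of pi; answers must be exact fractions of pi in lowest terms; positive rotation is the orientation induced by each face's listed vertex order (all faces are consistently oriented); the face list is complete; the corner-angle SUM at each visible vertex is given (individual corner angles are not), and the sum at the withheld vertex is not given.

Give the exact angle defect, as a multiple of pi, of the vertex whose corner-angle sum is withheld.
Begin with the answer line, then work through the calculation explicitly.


Answer: defect(P5) = (3/4)*pi

V = 6, E = 12, F = 8; chi = V - E + F = 2
Gauss-Bonnet: total defect = 2*pi*chi = 4*pi; visible defects sum to (13/4)*pi


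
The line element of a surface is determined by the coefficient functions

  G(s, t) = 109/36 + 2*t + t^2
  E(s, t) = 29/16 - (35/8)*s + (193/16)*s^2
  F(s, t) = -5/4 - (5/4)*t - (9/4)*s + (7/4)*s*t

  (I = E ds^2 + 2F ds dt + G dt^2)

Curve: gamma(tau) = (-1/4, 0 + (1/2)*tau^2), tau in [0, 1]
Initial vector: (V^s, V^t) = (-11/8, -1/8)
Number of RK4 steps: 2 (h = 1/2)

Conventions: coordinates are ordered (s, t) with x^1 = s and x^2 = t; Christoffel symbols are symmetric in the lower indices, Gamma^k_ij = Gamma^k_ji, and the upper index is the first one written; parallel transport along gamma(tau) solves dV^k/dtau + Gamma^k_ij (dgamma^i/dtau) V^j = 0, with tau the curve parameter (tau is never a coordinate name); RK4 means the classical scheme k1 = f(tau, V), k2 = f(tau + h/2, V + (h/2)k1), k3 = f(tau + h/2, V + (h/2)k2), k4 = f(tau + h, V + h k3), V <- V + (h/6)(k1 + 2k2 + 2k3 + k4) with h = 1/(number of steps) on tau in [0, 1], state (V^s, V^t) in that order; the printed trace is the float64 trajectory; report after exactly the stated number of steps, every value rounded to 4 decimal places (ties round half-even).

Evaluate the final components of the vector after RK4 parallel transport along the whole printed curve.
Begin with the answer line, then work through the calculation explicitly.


Answer: V^s = -1.3982, V^t = -0.1116

gamma'(tau) = (0, tau); f(tau, V)^k = -Gamma^k_ij(gamma(tau)) gamma'^i(tau) V^j; h = 1/2; intermediate values shown to 6 dp
curve data and Christoffel symbols at the stage parameters:
  tau = 0.000000: gamma = (-0.250000, 0.000000), gamma' = (0.000000, 0.000000); Gamma_sss = -1.630690, Gamma_sst = 0.000000, Gamma_stt = -0.416785, Gamma_tss = -1.113391, Gamma_tst = 0.000000, Gamma_ttt = 0.235638
  tau = 0.250000: gamma = (-0.250000, 0.031250), gamma' = (0.000000, 0.250000); Gamma_sss = -1.644841, Gamma_sst = 0.000000, Gamma_stt = -0.413608, Gamma_tss = -1.104044, Gamma_tst = 0.000000, Gamma_ttt = 0.234559
  tau = 0.500000: gamma = (-0.250000, 0.125000), gamma' = (0.000000, 0.500000); Gamma_sss = -1.685839, Gamma_sst = 0.000000, Gamma_stt = -0.404268, Gamma_tss = -1.076659, Gamma_tst = 0.000000, Gamma_ttt = 0.231308
  tau = 0.750000: gamma = (-0.250000, 0.281250), gamma' = (0.000000, 0.750000); Gamma_sss = -1.749586, Gamma_sst = 0.000000, Gamma_stt = -0.389331, Gamma_tss = -1.033151, Gamma_tst = 0.000000, Gamma_ttt = 0.225870
  tau = 1.000000: gamma = (-0.250000, 0.500000), gamma' = (0.000000, 1.000000); Gamma_sss = -1.830091, Gamma_sst = 0.000000, Gamma_stt = -0.369715, Gamma_tss = -0.976518, Gamma_tst = 0.000000, Gamma_ttt = 0.218308
step 0: V^s = -1.3750, V^t = -0.1250
step 1: k1 = (0.000000, 0.000000), k2 = (-0.012925, 0.007330), k3 = (-0.012736, 0.007223), k4 = (-0.024537, 0.014039); V <- V + (h/6)(k1 + 2k2 + 2k3 + k4): V^s = -1.3813, V^t = -0.1214
step 2: k1 = (-0.024540, 0.014041), k2 = (-0.034425, 0.019972), k3 = (-0.033992, 0.019720), k4 = (-0.041240, 0.024351); V <- V + (h/6)(k1 + 2k2 + 2k3 + k4): V^s = -1.3982, V^t = -0.1116


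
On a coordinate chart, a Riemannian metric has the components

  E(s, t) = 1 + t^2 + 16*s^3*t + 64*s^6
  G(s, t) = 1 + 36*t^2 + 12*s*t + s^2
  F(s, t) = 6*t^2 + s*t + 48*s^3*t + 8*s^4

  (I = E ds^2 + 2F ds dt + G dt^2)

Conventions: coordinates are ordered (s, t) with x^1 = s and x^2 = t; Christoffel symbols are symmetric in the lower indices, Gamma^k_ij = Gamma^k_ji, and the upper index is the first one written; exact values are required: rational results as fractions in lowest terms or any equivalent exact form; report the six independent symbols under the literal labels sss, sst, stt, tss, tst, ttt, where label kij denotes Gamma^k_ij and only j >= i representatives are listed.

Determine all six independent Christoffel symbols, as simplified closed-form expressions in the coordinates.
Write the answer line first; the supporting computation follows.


Answer: Gamma_sss = (192*s^5 + 24*s^2*t)/(64*s^6 + 16*s^3*t + s^2 + 12*s*t + 37*t^2 + 1), Gamma_sst = (8*s^3 + t)/(64*s^6 + 16*s^3*t + s^2 + 12*s*t + 37*t^2 + 1), Gamma_stt = (48*s^3 + 6*t)/(64*s^6 + 16*s^3*t + s^2 + 12*s*t + 37*t^2 + 1), Gamma_tss = (24*s^3 + 144*s^2*t)/(64*s^6 + 16*s^3*t + s^2 + 12*s*t + 37*t^2 + 1), Gamma_tst = (s + 6*t)/(64*s^6 + 16*s^3*t + s^2 + 12*s*t + 37*t^2 + 1), Gamma_ttt = (6*s + 36*t)/(64*s^6 + 16*s^3*t + s^2 + 12*s*t + 37*t^2 + 1)

E = 1 + t^2 + 16*s^3*t + 64*s^6; F = 6*t^2 + s*t + 48*s^3*t + 8*s^4; G = 1 + 36*t^2 + 12*s*t + s^2
Gamma^k_ij = (1/2) g^{kl} (d_i g_jl + d_j g_il - d_l g_ij), with g^inv = (1/(EG-F^2)) [[G, -F], [-F, E]]
first partials: E_s = 48*s^2*t + 384*s^5, E_t = 2*t + 16*s^3, F_s = t + 144*s^2*t + 32*s^3, F_t = 12*t + s + 48*s^3, G_s = 12*t + 2*s, G_t = 72*t + 12*s
D = EG - F^2 = 1 + 37*t^2 + 12*s*t + s^2 + 16*s^3*t + 64*s^6
expanded: Gamma^s_ss = (G E_s - 2F F_s + F E_t)/(2D), Gamma^s_st = (G E_t - F G_s)/(2D), Gamma^s_tt = (2G F_t - G G_s - F G_t)/(2D), Gamma^t_ss = (2E F_s - E E_t - F E_s)/(2D), Gamma^t_st = (E G_s - F E_t)/(2D), Gamma^t_tt = (E G_t - 2F F_t + F G_s)/(2D); substitute and cancel common factors


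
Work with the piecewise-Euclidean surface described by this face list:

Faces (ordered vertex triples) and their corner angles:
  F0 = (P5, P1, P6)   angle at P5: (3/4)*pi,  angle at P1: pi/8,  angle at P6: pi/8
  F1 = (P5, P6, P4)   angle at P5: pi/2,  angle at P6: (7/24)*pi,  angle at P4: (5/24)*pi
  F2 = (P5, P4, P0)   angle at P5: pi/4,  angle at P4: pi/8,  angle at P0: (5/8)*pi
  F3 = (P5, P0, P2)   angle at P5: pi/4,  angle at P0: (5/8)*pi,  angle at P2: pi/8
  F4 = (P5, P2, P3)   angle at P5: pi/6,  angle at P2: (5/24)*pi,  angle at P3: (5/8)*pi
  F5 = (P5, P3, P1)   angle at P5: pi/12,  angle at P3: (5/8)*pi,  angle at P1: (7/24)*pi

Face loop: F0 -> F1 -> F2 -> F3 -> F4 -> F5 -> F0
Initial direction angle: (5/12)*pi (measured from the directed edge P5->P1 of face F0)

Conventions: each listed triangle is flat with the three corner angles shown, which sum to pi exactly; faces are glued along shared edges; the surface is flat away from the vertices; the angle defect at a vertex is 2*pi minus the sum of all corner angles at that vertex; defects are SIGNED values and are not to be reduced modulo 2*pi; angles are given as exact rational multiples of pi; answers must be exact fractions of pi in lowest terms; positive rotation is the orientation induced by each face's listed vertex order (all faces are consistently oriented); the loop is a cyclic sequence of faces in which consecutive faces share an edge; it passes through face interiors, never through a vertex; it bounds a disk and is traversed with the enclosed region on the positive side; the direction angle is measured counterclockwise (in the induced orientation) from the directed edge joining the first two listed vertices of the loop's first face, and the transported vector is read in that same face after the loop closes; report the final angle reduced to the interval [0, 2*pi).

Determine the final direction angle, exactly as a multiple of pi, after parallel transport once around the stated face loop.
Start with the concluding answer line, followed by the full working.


Answer: final direction angle = (5/12)*pi

enclosed vertex P5: corner angles sum to 2*pi, defect = 2*pi - 2*pi = 0
adding the enclosed defects to the starting angle (mod 2*pi, induced orientation) gives the holonomy
final angle = (5/12)*pi + 0 = (5/12)*pi (mod 2*pi)


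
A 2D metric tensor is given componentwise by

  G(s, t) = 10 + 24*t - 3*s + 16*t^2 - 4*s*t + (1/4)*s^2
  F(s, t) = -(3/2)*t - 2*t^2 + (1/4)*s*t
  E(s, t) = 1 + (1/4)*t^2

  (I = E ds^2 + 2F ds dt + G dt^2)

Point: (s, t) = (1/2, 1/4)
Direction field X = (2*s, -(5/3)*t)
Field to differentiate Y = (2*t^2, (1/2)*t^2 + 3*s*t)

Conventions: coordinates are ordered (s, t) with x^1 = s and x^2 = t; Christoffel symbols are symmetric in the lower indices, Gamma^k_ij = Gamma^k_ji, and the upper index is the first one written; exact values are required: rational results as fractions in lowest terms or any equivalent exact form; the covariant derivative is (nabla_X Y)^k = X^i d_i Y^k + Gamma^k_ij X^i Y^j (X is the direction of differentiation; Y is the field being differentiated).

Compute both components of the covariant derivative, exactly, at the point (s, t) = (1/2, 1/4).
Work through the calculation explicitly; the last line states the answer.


E = 65/64, F = -15/32, G = 241/16 at the point
E_s = 0, E_t = 1/8, F_s = 1/16, F_t = -19/8, G_s = -15/4, G_t = 30
EG - F^2 = 965/64;  g^inv = (64/965) * [[241/16, 15/32], [15/32, 65/64]]
first-kind symbols [ij,l] = (1/2)(d_i g_jl + d_j g_il - d_l g_ij): [ss,s] = E_s/2 = 0, [ss,t] = F_s - E_t/2 = 0, [st,s] = E_t/2 = 1/16, [st,t] = G_s/2 = -15/8, [tt,s] = F_t - G_s/2 = -1/2, [tt,t] = G_t/2 = 15
Gamma^s_ij = (G*[ij,s] - F*[ij,t])/(EG - F^2), Gamma^t_ij = (E*[ij,t] - F*[ij,s])/(EG - F^2)
Gamma_sss = 0, Gamma_sst = 4/965, Gamma_stt = -32/965, Gamma_tss = 0, Gamma_tst = -24/193, Gamma_ttt = 192/193
X = (1, -5/12), Y = (1/8, 13/32) at the point

Answer: (nabla_X Y)^s = -1581/3860, (nabla_X Y)^t = -1775/9264


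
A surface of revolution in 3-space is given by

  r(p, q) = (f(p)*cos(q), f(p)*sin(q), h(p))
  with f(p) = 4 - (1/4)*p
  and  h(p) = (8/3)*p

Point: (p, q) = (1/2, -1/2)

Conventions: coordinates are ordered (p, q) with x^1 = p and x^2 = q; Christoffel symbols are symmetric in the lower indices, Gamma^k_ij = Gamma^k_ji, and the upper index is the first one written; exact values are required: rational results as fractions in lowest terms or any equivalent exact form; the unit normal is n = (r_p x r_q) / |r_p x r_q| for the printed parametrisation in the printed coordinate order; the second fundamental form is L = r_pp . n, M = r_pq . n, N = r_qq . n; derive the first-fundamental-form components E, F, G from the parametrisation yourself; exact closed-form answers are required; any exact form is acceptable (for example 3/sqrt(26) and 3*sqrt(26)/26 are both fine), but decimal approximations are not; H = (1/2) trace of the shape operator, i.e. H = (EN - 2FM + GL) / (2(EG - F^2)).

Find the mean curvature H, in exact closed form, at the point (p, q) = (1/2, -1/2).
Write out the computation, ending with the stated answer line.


f = 31/8, f' = -1/4, f'' = 0, h' = 8/3, h'' = 0
E = 1033/144, F = 0, G = 961/64; answer radicand W^2 = 1033/144
unnormalised second-form numerators: l = 0, m = 0, n = 31/3; L = l/sqrt(1033/144), and similarly M = m/sqrt(W^2), N = n/sqrt(W^2)
H = (E*n - 2*F*m + G*l) / (2*(EG - F^2)*sqrt(W^2)); E*n - 2*F*m + G*l = 32023/432, EG - F^2 = 992713/9216, so H = (32/93)/sqrt(1033/144)

Answer: H = 128*sqrt(1033)/32023
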